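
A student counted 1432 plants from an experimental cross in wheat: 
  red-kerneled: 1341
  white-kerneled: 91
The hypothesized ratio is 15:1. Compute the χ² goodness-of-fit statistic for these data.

0.027

Total ratio parts = 16. Expected numbers out of 1432:
  red-kerneled: 1432 × 15/16 = 1342.5
  white-kerneled: 1432 × 1/16 = 89.5
χ² = Σ (O − E)² / E
  red-kerneled: (1341 − 1342.5)² / 1342.5 = 0.0017
  white-kerneled: (91 − 89.5)² / 89.5 = 0.0251
χ² = 0.0017 + 0.0251 = 0.0268 ≈ 0.027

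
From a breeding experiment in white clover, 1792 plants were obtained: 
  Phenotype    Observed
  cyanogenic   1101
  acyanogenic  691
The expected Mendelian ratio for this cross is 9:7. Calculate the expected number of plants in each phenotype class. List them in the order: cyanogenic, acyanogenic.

Expected counts for N = 1792 under a 9:7 ratio (total parts = 16):
  cyanogenic: 1792 × 9/16 = 1008
  acyanogenic: 1792 × 7/16 = 784

1008, 784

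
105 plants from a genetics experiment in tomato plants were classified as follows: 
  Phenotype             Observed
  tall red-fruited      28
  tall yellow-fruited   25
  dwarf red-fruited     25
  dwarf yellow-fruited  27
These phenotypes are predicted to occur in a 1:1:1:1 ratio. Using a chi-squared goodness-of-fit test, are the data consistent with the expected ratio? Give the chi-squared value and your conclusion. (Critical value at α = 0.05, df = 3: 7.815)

The 1:1:1:1 ratio has 4 parts, so with N = 105 the expected counts are:
  tall red-fruited: 105 × 1/4 = 26.25
  tall yellow-fruited: 105 × 1/4 = 26.25
  dwarf red-fruited: 105 × 1/4 = 26.25
  dwarf yellow-fruited: 105 × 1/4 = 26.25
χ² = Σ (O − E)² / E
  tall red-fruited: (28 − 26.25)² / 26.25 = 0.1167
  tall yellow-fruited: (25 − 26.25)² / 26.25 = 0.0595
  dwarf red-fruited: (25 − 26.25)² / 26.25 = 0.0595
  dwarf yellow-fruited: (27 − 26.25)² / 26.25 = 0.0214
χ² = 0.1167 + 0.0595 + 0.0595 + 0.0214 = 0.2571 ≈ 0.257
Degrees of freedom = 4 − 1 = 3; critical value at α = 0.05 is 7.815.
Since 0.257 < 7.815, we fail to reject the null hypothesis — the data are consistent with the 1:1:1:1 ratio.

0.257; consistent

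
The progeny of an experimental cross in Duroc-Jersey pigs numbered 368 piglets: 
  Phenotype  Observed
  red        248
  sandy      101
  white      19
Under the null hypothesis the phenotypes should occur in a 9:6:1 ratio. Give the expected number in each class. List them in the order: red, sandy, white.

207, 138, 23

Expected counts for N = 368 under a 9:6:1 ratio (total parts = 16):
  red: 368 × 9/16 = 207
  sandy: 368 × 6/16 = 138
  white: 368 × 1/16 = 23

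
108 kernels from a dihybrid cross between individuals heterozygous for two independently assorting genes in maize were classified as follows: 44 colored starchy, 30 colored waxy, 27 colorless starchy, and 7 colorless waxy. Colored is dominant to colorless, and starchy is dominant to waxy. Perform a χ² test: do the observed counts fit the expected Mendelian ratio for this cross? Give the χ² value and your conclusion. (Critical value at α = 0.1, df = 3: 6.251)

A dihybrid F₂ with independent assortment and complete dominance at both loci gives a 9:3:3:1 phenotypic ratio.
The 9:3:3:1 ratio has 16 parts, so with N = 108 the expected counts are:
  colored starchy: 108 × 9/16 = 60.75
  colored waxy: 108 × 3/16 = 20.25
  colorless starchy: 108 × 3/16 = 20.25
  colorless waxy: 108 × 1/16 = 6.75
χ² = Σ (O − E)² / E
  colored starchy: (44 − 60.75)² / 60.75 = 4.6183
  colored waxy: (30 − 20.25)² / 20.25 = 4.6944
  colorless starchy: (27 − 20.25)² / 20.25 = 2.2500
  colorless waxy: (7 − 6.75)² / 6.75 = 0.0093
χ² = 4.6183 + 4.6944 + 2.2500 + 0.0093 = 11.572
Degrees of freedom = 4 − 1 = 3; critical value at α = 0.1 is 6.251.
Since 11.572 > 6.251, we reject the null hypothesis — the data do not fit the 9:3:3:1 ratio.

11.572; not consistent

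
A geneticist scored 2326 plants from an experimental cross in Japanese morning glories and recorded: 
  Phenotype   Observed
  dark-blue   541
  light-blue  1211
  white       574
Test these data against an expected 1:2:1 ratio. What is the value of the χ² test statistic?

4.899

Under the 1:2:1 hypothesis (Σ ratio = 4, N = 2326):
  dark-blue: 2326 × 1/4 = 581.5
  light-blue: 2326 × 2/4 = 1163
  white: 2326 × 1/4 = 581.5
χ² = Σ (O − E)² / E
  dark-blue: (541 − 581.5)² / 581.5 = 2.8207
  light-blue: (1211 − 1163)² / 1163 = 1.9811
  white: (574 − 581.5)² / 581.5 = 0.0967
χ² = 2.8207 + 1.9811 + 0.0967 = 4.8985 ≈ 4.899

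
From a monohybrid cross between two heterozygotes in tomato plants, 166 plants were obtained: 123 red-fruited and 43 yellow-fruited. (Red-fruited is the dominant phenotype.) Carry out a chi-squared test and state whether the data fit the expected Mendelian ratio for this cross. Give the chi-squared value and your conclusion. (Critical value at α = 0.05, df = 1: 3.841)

For a monohybrid cross between heterozygotes with complete dominance, the expected phenotypic ratio is 3:1.
Total ratio parts = 4. Expected numbers out of 166:
  red-fruited: 166 × 3/4 = 124.5
  yellow-fruited: 166 × 1/4 = 41.5
χ² = Σ (O − E)² / E
  red-fruited: (123 − 124.5)² / 124.5 = 0.0181
  yellow-fruited: (43 − 41.5)² / 41.5 = 0.0542
χ² = 0.0181 + 0.0542 = 0.0723 ≈ 0.072
Degrees of freedom = 2 − 1 = 1; critical value at α = 0.05 is 3.841.
Since 0.072 < 3.841, we fail to reject the null hypothesis — the data are consistent with the 3:1 ratio.

0.072; consistent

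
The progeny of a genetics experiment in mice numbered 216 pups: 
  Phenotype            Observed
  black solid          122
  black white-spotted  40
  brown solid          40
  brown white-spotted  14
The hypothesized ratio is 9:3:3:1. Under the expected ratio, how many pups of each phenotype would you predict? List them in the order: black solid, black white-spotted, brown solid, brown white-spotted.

The 9:3:3:1 ratio has 16 parts, so with N = 216 the expected counts are:
  black solid: 216 × 9/16 = 121.5
  black white-spotted: 216 × 3/16 = 40.5
  brown solid: 216 × 3/16 = 40.5
  brown white-spotted: 216 × 1/16 = 13.5

121.5, 40.5, 40.5, 13.5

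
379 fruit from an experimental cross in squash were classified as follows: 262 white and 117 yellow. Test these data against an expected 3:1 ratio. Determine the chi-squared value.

Total ratio parts = 4. Expected numbers out of 379:
  white: 379 × 3/4 = 284.25
  yellow: 379 × 1/4 = 94.75
χ² = Σ (O − E)² / E
  white: (262 − 284.25)² / 284.25 = 1.7416
  yellow: (117 − 94.75)² / 94.75 = 5.2249
χ² = 1.7416 + 5.2249 = 6.9665 ≈ 6.967

6.967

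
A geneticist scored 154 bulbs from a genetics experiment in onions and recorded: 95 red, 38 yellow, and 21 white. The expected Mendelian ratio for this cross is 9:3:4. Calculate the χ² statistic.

11.648

Total ratio parts = 16. Expected numbers out of 154:
  red: 154 × 9/16 = 86.625
  yellow: 154 × 3/16 = 28.875
  white: 154 × 4/16 = 38.5
χ² = Σ (O − E)² / E
  red: (95 − 86.625)² / 86.625 = 0.8097
  yellow: (38 − 28.875)² / 28.875 = 2.8837
  white: (21 − 38.5)² / 38.5 = 7.9545
χ² = 0.8097 + 2.8837 + 7.9545 = 11.6479 ≈ 11.648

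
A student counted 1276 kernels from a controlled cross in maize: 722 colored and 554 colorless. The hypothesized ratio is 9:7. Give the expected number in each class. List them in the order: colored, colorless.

The 9:7 ratio has 16 parts, so with N = 1276 the expected counts are:
  colored: 1276 × 9/16 = 717.75
  colorless: 1276 × 7/16 = 558.25

717.75, 558.25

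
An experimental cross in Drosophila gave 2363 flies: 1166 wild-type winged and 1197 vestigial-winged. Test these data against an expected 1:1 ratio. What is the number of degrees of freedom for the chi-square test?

1

A goodness-of-fit test with 2 phenotype classes has df = 2 − 1 = 1.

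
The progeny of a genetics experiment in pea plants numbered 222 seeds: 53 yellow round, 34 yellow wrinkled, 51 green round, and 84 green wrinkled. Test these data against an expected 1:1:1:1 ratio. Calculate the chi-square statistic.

The 1:1:1:1 ratio has 4 parts, so with N = 222 the expected counts are:
  yellow round: 222 × 1/4 = 55.5
  yellow wrinkled: 222 × 1/4 = 55.5
  green round: 222 × 1/4 = 55.5
  green wrinkled: 222 × 1/4 = 55.5
χ² = Σ (O − E)² / E
  yellow round: (53 − 55.5)² / 55.5 = 0.1126
  yellow wrinkled: (34 − 55.5)² / 55.5 = 8.3288
  green round: (51 − 55.5)² / 55.5 = 0.3649
  green wrinkled: (84 − 55.5)² / 55.5 = 14.6351
χ² = 0.1126 + 8.3288 + 0.3649 + 14.6351 = 23.4414 ≈ 23.441

23.441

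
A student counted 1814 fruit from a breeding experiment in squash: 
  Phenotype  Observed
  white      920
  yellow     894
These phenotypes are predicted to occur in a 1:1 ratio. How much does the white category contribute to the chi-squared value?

0.186

Total ratio parts = 2. Expected numbers out of 1814:
  white: 1814 × 1/2 = 907
  yellow: 1814 × 1/2 = 907
Contribution of white: (920 − 907)² / 907 = 0.1863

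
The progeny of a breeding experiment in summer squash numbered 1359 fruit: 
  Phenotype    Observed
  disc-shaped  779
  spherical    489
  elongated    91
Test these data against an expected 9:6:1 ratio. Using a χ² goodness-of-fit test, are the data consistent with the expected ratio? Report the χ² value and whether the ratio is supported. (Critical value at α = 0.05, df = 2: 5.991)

Expected counts for N = 1359 under a 9:6:1 ratio (total parts = 16):
  disc-shaped: 1359 × 9/16 = 764.4375
  spherical: 1359 × 6/16 = 509.625
  elongated: 1359 × 1/16 = 84.9375
χ² = Σ (O − E)² / E
  disc-shaped: (779 − 764.4375)² / 764.4375 = 0.2774
  spherical: (489 − 509.625)² / 509.625 = 0.8347
  elongated: (91 − 84.9375)² / 84.9375 = 0.4327
χ² = 0.2774 + 0.8347 + 0.4327 = 1.5448 ≈ 1.545
Degrees of freedom = 3 − 1 = 2; critical value at α = 0.05 is 5.991.
Since 1.545 < 5.991, we fail to reject the null hypothesis — the data are consistent with the 9:6:1 ratio.

1.545; consistent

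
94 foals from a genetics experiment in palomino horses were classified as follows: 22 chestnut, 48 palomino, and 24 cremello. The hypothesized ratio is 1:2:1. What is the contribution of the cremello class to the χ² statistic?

0.011

Expected counts for N = 94 under a 1:2:1 ratio (total parts = 4):
  chestnut: 94 × 1/4 = 23.5
  palomino: 94 × 2/4 = 47
  cremello: 94 × 1/4 = 23.5
Contribution of cremello: (24 − 23.5)² / 23.5 = 0.0106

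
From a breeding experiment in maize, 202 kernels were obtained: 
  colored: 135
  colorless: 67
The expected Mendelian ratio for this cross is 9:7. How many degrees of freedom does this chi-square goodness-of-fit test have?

1

A goodness-of-fit test with 2 phenotype classes has df = 2 − 1 = 1.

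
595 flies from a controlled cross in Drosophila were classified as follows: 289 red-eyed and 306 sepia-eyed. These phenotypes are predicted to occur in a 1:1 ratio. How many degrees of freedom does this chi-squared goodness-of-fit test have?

A goodness-of-fit test with 2 phenotype classes has df = 2 − 1 = 1.

1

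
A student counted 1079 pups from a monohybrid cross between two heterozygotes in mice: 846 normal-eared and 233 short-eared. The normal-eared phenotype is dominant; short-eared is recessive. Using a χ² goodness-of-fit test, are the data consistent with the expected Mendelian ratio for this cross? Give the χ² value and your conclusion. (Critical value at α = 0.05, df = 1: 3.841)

6.676; not consistent

For a monohybrid cross between heterozygotes with complete dominance, the expected phenotypic ratio is 3:1.
Total ratio parts = 4. Expected numbers out of 1079:
  normal-eared: 1079 × 3/4 = 809.25
  short-eared: 1079 × 1/4 = 269.75
χ² = Σ (O − E)² / E
  normal-eared: (846 − 809.25)² / 809.25 = 1.6689
  short-eared: (233 − 269.75)² / 269.75 = 5.0067
χ² = 1.6689 + 5.0067 = 6.6756 ≈ 6.676
Degrees of freedom = 2 − 1 = 1; critical value at α = 0.05 is 3.841.
Since 6.676 > 3.841, we reject the null hypothesis — the data do not fit the 3:1 ratio.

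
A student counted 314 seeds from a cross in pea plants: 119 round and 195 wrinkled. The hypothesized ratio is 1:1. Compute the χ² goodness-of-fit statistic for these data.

18.395

Expected counts for N = 314 under a 1:1 ratio (total parts = 2):
  round: 314 × 1/2 = 157
  wrinkled: 314 × 1/2 = 157
χ² = Σ (O − E)² / E
  round: (119 − 157)² / 157 = 9.1975
  wrinkled: (195 − 157)² / 157 = 9.1975
χ² = 9.1975 + 9.1975 = 18.395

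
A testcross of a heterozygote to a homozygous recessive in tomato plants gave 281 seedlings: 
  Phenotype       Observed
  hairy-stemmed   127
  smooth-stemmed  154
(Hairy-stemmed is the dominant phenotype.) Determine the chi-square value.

A testcross of a heterozygote (Aa × aa) gives a 1:1 phenotypic ratio.
Total ratio parts = 2. Expected numbers out of 281:
  hairy-stemmed: 281 × 1/2 = 140.5
  smooth-stemmed: 281 × 1/2 = 140.5
χ² = Σ (O − E)² / E
  hairy-stemmed: (127 − 140.5)² / 140.5 = 1.2972
  smooth-stemmed: (154 − 140.5)² / 140.5 = 1.2972
χ² = 1.2972 + 1.2972 = 2.5944 ≈ 2.594

2.594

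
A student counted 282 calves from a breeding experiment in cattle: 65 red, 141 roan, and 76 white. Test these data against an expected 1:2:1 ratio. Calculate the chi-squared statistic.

0.858

Expected counts for N = 282 under a 1:2:1 ratio (total parts = 4):
  red: 282 × 1/4 = 70.5
  roan: 282 × 2/4 = 141
  white: 282 × 1/4 = 70.5
χ² = Σ (O − E)² / E
  red: (65 − 70.5)² / 70.5 = 0.4291
  roan: (141 − 141)² / 141 = 0.0000
  white: (76 − 70.5)² / 70.5 = 0.4291
χ² = 0.4291 + 0.0000 + 0.4291 = 0.8582 ≈ 0.858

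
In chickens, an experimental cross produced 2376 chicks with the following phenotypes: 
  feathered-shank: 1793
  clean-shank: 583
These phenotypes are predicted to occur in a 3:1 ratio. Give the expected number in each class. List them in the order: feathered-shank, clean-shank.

Total ratio parts = 4. Expected numbers out of 2376:
  feathered-shank: 2376 × 3/4 = 1782
  clean-shank: 2376 × 1/4 = 594

1782, 594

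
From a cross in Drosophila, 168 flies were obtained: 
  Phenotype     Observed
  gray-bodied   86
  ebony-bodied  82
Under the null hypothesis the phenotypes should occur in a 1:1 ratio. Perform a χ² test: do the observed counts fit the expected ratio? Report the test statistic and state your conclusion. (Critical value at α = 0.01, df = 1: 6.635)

Total ratio parts = 2. Expected numbers out of 168:
  gray-bodied: 168 × 1/2 = 84
  ebony-bodied: 168 × 1/2 = 84
χ² = Σ (O − E)² / E
  gray-bodied: (86 − 84)² / 84 = 0.0476
  ebony-bodied: (82 − 84)² / 84 = 0.0476
χ² = 0.0476 + 0.0476 = 0.0952 ≈ 0.095
Degrees of freedom = 2 − 1 = 1; critical value at α = 0.01 is 6.635.
Since 0.095 < 6.635, we fail to reject the null hypothesis — the data are consistent with the 1:1 ratio.

0.095; consistent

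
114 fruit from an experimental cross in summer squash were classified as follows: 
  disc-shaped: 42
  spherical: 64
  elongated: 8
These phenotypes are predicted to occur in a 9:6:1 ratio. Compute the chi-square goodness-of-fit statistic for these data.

18.304

The 9:6:1 ratio has 16 parts, so with N = 114 the expected counts are:
  disc-shaped: 114 × 9/16 = 64.125
  spherical: 114 × 6/16 = 42.75
  elongated: 114 × 1/16 = 7.125
χ² = Σ (O − E)² / E
  disc-shaped: (42 − 64.125)² / 64.125 = 7.6338
  spherical: (64 − 42.75)² / 42.75 = 10.5629
  elongated: (8 − 7.125)² / 7.125 = 0.1075
χ² = 7.6338 + 10.5629 + 0.1075 = 18.3042 ≈ 18.304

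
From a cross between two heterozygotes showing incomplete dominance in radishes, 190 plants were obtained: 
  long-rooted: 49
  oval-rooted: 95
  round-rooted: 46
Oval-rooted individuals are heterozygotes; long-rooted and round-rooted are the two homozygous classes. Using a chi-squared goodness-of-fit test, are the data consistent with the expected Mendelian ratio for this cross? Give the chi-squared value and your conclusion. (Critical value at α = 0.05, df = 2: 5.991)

With incomplete dominance, a heterozygote × heterozygote cross gives a 1:2:1 phenotypic ratio.
Total ratio parts = 4. Expected numbers out of 190:
  long-rooted: 190 × 1/4 = 47.5
  oval-rooted: 190 × 2/4 = 95
  round-rooted: 190 × 1/4 = 47.5
χ² = Σ (O − E)² / E
  long-rooted: (49 − 47.5)² / 47.5 = 0.0474
  oval-rooted: (95 − 95)² / 95 = 0.0000
  round-rooted: (46 − 47.5)² / 47.5 = 0.0474
χ² = 0.0474 + 0.0000 + 0.0474 = 0.0948 ≈ 0.095
Degrees of freedom = 3 − 1 = 2; critical value at α = 0.05 is 5.991.
Since 0.095 < 5.991, we fail to reject the null hypothesis — the data are consistent with the 1:2:1 ratio.

0.095; consistent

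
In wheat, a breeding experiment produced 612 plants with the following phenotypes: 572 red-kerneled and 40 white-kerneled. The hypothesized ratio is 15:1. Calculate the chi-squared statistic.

Total ratio parts = 16. Expected numbers out of 612:
  red-kerneled: 612 × 15/16 = 573.75
  white-kerneled: 612 × 1/16 = 38.25
χ² = Σ (O − E)² / E
  red-kerneled: (572 − 573.75)² / 573.75 = 0.0053
  white-kerneled: (40 − 38.25)² / 38.25 = 0.0801
χ² = 0.0053 + 0.0801 = 0.0854 ≈ 0.085

0.085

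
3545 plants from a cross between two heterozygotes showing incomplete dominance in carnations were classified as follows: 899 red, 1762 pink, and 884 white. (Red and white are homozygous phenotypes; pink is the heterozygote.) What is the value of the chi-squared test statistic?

With incomplete dominance, a heterozygote × heterozygote cross gives a 1:2:1 phenotypic ratio.
Total ratio parts = 4. Expected numbers out of 3545:
  red: 3545 × 1/4 = 886.25
  pink: 3545 × 2/4 = 1772.5
  white: 3545 × 1/4 = 886.25
χ² = Σ (O − E)² / E
  red: (899 − 886.25)² / 886.25 = 0.1834
  pink: (1762 − 1772.5)² / 1772.5 = 0.0622
  white: (884 − 886.25)² / 886.25 = 0.0057
χ² = 0.1834 + 0.0622 + 0.0057 = 0.2513 ≈ 0.251

0.251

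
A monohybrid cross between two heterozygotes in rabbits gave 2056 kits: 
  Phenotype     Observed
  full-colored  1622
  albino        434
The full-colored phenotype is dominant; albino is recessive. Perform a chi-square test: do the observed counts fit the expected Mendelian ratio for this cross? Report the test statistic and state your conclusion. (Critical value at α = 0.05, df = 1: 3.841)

For a monohybrid cross between heterozygotes with complete dominance, the expected phenotypic ratio is 3:1.
Expected counts for N = 2056 under a 3:1 ratio (total parts = 4):
  full-colored: 2056 × 3/4 = 1542
  albino: 2056 × 1/4 = 514
χ² = Σ (O − E)² / E
  full-colored: (1622 − 1542)² / 1542 = 4.1505
  albino: (434 − 514)² / 514 = 12.4514
χ² = 4.1505 + 12.4514 = 16.6019 ≈ 16.602
Degrees of freedom = 2 − 1 = 1; critical value at α = 0.05 is 3.841.
Since 16.602 > 3.841, we reject the null hypothesis — the data do not fit the 3:1 ratio.

16.602; not consistent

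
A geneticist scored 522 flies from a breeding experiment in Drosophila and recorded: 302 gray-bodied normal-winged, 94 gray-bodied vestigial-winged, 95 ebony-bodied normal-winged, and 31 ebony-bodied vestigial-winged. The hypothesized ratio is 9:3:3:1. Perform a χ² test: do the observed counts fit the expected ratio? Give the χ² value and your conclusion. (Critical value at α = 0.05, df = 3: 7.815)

Under the 9:3:3:1 hypothesis (Σ ratio = 16, N = 522):
  gray-bodied normal-winged: 522 × 9/16 = 293.625
  gray-bodied vestigial-winged: 522 × 3/16 = 97.875
  ebony-bodied normal-winged: 522 × 3/16 = 97.875
  ebony-bodied vestigial-winged: 522 × 1/16 = 32.625
χ² = Σ (O − E)² / E
  gray-bodied normal-winged: (302 − 293.625)² / 293.625 = 0.2389
  gray-bodied vestigial-winged: (94 − 97.875)² / 97.875 = 0.1534
  ebony-bodied normal-winged: (95 − 97.875)² / 97.875 = 0.0845
  ebony-bodied vestigial-winged: (31 − 32.625)² / 32.625 = 0.0809
χ² = 0.2389 + 0.1534 + 0.0845 + 0.0809 = 0.5577 ≈ 0.558
Degrees of freedom = 4 − 1 = 3; critical value at α = 0.05 is 7.815.
Since 0.558 < 7.815, we fail to reject the null hypothesis — the data are consistent with the 9:3:3:1 ratio.

0.558; consistent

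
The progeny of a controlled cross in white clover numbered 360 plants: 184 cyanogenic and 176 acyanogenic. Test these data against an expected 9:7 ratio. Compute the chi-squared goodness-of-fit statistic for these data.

3.863

Total ratio parts = 16. Expected numbers out of 360:
  cyanogenic: 360 × 9/16 = 202.5
  acyanogenic: 360 × 7/16 = 157.5
χ² = Σ (O − E)² / E
  cyanogenic: (184 − 202.5)² / 202.5 = 1.6901
  acyanogenic: (176 − 157.5)² / 157.5 = 2.1730
χ² = 1.6901 + 2.1730 = 3.8631 ≈ 3.863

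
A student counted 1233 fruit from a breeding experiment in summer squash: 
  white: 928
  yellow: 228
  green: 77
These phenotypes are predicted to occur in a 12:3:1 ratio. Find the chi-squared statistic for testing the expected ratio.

Expected counts for N = 1233 under a 12:3:1 ratio (total parts = 16):
  white: 1233 × 12/16 = 924.75
  yellow: 1233 × 3/16 = 231.1875
  green: 1233 × 1/16 = 77.0625
χ² = Σ (O − E)² / E
  white: (928 − 924.75)² / 924.75 = 0.0114
  yellow: (228 − 231.1875)² / 231.1875 = 0.0439
  green: (77 − 77.0625)² / 77.0625 = 0.0001
χ² = 0.0114 + 0.0439 + 0.0001 = 0.0554 ≈ 0.055

0.055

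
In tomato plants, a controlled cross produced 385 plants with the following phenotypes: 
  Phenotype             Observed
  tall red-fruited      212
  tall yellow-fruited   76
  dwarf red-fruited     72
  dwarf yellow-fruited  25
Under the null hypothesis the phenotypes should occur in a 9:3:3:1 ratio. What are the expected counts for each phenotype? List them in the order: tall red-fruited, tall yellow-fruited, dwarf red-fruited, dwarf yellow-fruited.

Total ratio parts = 16. Expected numbers out of 385:
  tall red-fruited: 385 × 9/16 = 216.5625
  tall yellow-fruited: 385 × 3/16 = 72.1875
  dwarf red-fruited: 385 × 3/16 = 72.1875
  dwarf yellow-fruited: 385 × 1/16 = 24.0625

216.5625, 72.1875, 72.1875, 24.0625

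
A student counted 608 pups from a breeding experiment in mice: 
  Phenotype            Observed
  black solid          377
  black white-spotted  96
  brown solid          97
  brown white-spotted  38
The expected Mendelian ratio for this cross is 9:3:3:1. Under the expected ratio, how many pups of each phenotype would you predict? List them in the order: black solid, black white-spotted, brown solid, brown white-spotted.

Expected counts for N = 608 under a 9:3:3:1 ratio (total parts = 16):
  black solid: 608 × 9/16 = 342
  black white-spotted: 608 × 3/16 = 114
  brown solid: 608 × 3/16 = 114
  brown white-spotted: 608 × 1/16 = 38

342, 114, 114, 38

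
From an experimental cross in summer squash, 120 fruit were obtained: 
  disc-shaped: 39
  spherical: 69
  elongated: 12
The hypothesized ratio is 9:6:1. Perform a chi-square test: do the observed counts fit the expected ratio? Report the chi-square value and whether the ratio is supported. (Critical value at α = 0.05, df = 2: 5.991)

The 9:6:1 ratio has 16 parts, so with N = 120 the expected counts are:
  disc-shaped: 120 × 9/16 = 67.5
  spherical: 120 × 6/16 = 45
  elongated: 120 × 1/16 = 7.5
χ² = Σ (O − E)² / E
  disc-shaped: (39 − 67.5)² / 67.5 = 12.0333
  spherical: (69 − 45)² / 45 = 12.8000
  elongated: (12 − 7.5)² / 7.5 = 2.7000
χ² = 12.0333 + 12.8000 + 2.7000 = 27.5333 ≈ 27.533
Degrees of freedom = 3 − 1 = 2; critical value at α = 0.05 is 5.991.
Since 27.533 > 5.991, we reject the null hypothesis — the data do not fit the 9:6:1 ratio.

27.533; not consistent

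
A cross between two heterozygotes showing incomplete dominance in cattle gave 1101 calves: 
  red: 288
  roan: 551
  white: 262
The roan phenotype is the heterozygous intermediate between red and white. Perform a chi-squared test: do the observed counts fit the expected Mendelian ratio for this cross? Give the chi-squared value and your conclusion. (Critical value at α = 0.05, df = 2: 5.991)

With incomplete dominance, a heterozygote × heterozygote cross gives a 1:2:1 phenotypic ratio.
Under the 1:2:1 hypothesis (Σ ratio = 4, N = 1101):
  red: 1101 × 1/4 = 275.25
  roan: 1101 × 2/4 = 550.5
  white: 1101 × 1/4 = 275.25
χ² = Σ (O − E)² / E
  red: (288 − 275.25)² / 275.25 = 0.5906
  roan: (551 − 550.5)² / 550.5 = 0.0005
  white: (262 − 275.25)² / 275.25 = 0.6378
χ² = 0.5906 + 0.0005 + 0.6378 = 1.2289 ≈ 1.229
Degrees of freedom = 3 − 1 = 2; critical value at α = 0.05 is 5.991.
Since 1.229 < 5.991, we fail to reject the null hypothesis — the data are consistent with the 1:2:1 ratio.

1.229; consistent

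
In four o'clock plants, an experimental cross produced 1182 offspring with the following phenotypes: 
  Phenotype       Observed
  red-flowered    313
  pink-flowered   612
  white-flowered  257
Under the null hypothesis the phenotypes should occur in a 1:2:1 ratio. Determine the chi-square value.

6.799

Total ratio parts = 4. Expected numbers out of 1182:
  red-flowered: 1182 × 1/4 = 295.5
  pink-flowered: 1182 × 2/4 = 591
  white-flowered: 1182 × 1/4 = 295.5
χ² = Σ (O − E)² / E
  red-flowered: (313 − 295.5)² / 295.5 = 1.0364
  pink-flowered: (612 − 591)² / 591 = 0.7462
  white-flowered: (257 − 295.5)² / 295.5 = 5.0161
χ² = 1.0364 + 0.7462 + 5.0161 = 6.7987 ≈ 6.799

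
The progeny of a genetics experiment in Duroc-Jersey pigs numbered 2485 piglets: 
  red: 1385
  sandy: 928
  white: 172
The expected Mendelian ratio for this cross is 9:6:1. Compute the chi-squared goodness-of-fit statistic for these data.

The 9:6:1 ratio has 16 parts, so with N = 2485 the expected counts are:
  red: 2485 × 9/16 = 1397.8125
  sandy: 2485 × 6/16 = 931.875
  white: 2485 × 1/16 = 155.3125
χ² = Σ (O − E)² / E
  red: (1385 − 1397.8125)² / 1397.8125 = 0.1174
  sandy: (928 − 931.875)² / 931.875 = 0.0161
  white: (172 − 155.3125)² / 155.3125 = 1.7930
χ² = 0.1174 + 0.0161 + 1.7930 = 1.9265 ≈ 1.927

1.927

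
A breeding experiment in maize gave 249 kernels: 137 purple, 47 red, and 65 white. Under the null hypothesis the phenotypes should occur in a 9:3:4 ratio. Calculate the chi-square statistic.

0.191

The 9:3:4 ratio has 16 parts, so with N = 249 the expected counts are:
  purple: 249 × 9/16 = 140.0625
  red: 249 × 3/16 = 46.6875
  white: 249 × 4/16 = 62.25
χ² = Σ (O − E)² / E
  purple: (137 − 140.0625)² / 140.0625 = 0.0670
  red: (47 − 46.6875)² / 46.6875 = 0.0021
  white: (65 − 62.25)² / 62.25 = 0.1215
χ² = 0.0670 + 0.0021 + 0.1215 = 0.1906 ≈ 0.191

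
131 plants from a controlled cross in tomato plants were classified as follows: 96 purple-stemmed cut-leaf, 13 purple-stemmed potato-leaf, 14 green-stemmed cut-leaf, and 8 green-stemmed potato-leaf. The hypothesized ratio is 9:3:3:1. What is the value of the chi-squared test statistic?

Expected counts for N = 131 under a 9:3:3:1 ratio (total parts = 16):
  purple-stemmed cut-leaf: 131 × 9/16 = 73.6875
  purple-stemmed potato-leaf: 131 × 3/16 = 24.5625
  green-stemmed cut-leaf: 131 × 3/16 = 24.5625
  green-stemmed potato-leaf: 131 × 1/16 = 8.1875
χ² = Σ (O − E)² / E
  purple-stemmed cut-leaf: (96 − 73.6875)² / 73.6875 = 6.7562
  purple-stemmed potato-leaf: (13 − 24.5625)² / 24.5625 = 5.4429
  green-stemmed cut-leaf: (14 − 24.5625)² / 24.5625 = 4.5421
  green-stemmed potato-leaf: (8 − 8.1875)² / 8.1875 = 0.0043
χ² = 6.7562 + 5.4429 + 4.5421 + 0.0043 = 16.7455 ≈ 16.746

16.746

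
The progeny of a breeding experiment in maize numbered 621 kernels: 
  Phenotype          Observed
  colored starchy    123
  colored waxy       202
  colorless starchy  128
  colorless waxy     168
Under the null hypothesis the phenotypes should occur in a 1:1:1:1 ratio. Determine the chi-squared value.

26.607

Under the 1:1:1:1 hypothesis (Σ ratio = 4, N = 621):
  colored starchy: 621 × 1/4 = 155.25
  colored waxy: 621 × 1/4 = 155.25
  colorless starchy: 621 × 1/4 = 155.25
  colorless waxy: 621 × 1/4 = 155.25
χ² = Σ (O − E)² / E
  colored starchy: (123 − 155.25)² / 155.25 = 6.6993
  colored waxy: (202 − 155.25)² / 155.25 = 14.0777
  colorless starchy: (128 − 155.25)² / 155.25 = 4.7830
  colorless waxy: (168 − 155.25)² / 155.25 = 1.0471
χ² = 6.6993 + 14.0777 + 4.7830 + 1.0471 = 26.6071 ≈ 26.607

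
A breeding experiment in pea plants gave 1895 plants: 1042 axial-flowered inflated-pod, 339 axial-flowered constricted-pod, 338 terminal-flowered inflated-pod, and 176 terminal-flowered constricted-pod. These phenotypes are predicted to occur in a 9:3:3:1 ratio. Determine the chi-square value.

Total ratio parts = 16. Expected numbers out of 1895:
  axial-flowered inflated-pod: 1895 × 9/16 = 1065.9375
  axial-flowered constricted-pod: 1895 × 3/16 = 355.3125
  terminal-flowered inflated-pod: 1895 × 3/16 = 355.3125
  terminal-flowered constricted-pod: 1895 × 1/16 = 118.4375
χ² = Σ (O − E)² / E
  axial-flowered inflated-pod: (1042 − 1065.9375)² / 1065.9375 = 0.5376
  axial-flowered constricted-pod: (339 − 355.3125)² / 355.3125 = 0.7489
  terminal-flowered inflated-pod: (338 − 355.3125)² / 355.3125 = 0.8435
  terminal-flowered constricted-pod: (176 − 118.4375)² / 118.4375 = 27.9763
χ² = 0.5376 + 0.7489 + 0.8435 + 27.9763 = 30.1063 ≈ 30.106

30.106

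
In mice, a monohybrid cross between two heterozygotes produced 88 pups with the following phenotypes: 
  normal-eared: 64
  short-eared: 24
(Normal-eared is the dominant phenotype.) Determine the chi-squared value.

For a monohybrid cross between heterozygotes with complete dominance, the expected phenotypic ratio is 3:1.
Under the 3:1 hypothesis (Σ ratio = 4, N = 88):
  normal-eared: 88 × 3/4 = 66
  short-eared: 88 × 1/4 = 22
χ² = Σ (O − E)² / E
  normal-eared: (64 − 66)² / 66 = 0.0606
  short-eared: (24 − 22)² / 22 = 0.1818
χ² = 0.0606 + 0.1818 = 0.2424 ≈ 0.242

0.242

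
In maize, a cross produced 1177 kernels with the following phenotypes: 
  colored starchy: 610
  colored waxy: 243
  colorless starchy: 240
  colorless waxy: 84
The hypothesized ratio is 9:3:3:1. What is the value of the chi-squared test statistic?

Total ratio parts = 16. Expected numbers out of 1177:
  colored starchy: 1177 × 9/16 = 662.0625
  colored waxy: 1177 × 3/16 = 220.6875
  colorless starchy: 1177 × 3/16 = 220.6875
  colorless waxy: 1177 × 1/16 = 73.5625
χ² = Σ (O − E)² / E
  colored starchy: (610 − 662.0625)² / 662.0625 = 4.0940
  colored waxy: (243 − 220.6875)² / 220.6875 = 2.2559
  colorless starchy: (240 − 220.6875)² / 220.6875 = 1.6900
  colorless waxy: (84 − 73.5625)² / 73.5625 = 1.4809
χ² = 4.0940 + 2.2559 + 1.6900 + 1.4809 = 9.5208 ≈ 9.521

9.521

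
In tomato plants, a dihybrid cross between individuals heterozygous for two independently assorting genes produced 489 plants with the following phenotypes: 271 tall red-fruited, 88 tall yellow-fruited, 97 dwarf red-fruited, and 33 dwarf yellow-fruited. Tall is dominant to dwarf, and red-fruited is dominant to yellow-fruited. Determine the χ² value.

0.711

A dihybrid F₂ with independent assortment and complete dominance at both loci gives a 9:3:3:1 phenotypic ratio.
Expected counts for N = 489 under a 9:3:3:1 ratio (total parts = 16):
  tall red-fruited: 489 × 9/16 = 275.0625
  tall yellow-fruited: 489 × 3/16 = 91.6875
  dwarf red-fruited: 489 × 3/16 = 91.6875
  dwarf yellow-fruited: 489 × 1/16 = 30.5625
χ² = Σ (O − E)² / E
  tall red-fruited: (271 − 275.0625)² / 275.0625 = 0.0600
  tall yellow-fruited: (88 − 91.6875)² / 91.6875 = 0.1483
  dwarf red-fruited: (97 − 91.6875)² / 91.6875 = 0.3078
  dwarf yellow-fruited: (33 − 30.5625)² / 30.5625 = 0.1944
χ² = 0.0600 + 0.1483 + 0.3078 + 0.1944 = 0.7105 ≈ 0.711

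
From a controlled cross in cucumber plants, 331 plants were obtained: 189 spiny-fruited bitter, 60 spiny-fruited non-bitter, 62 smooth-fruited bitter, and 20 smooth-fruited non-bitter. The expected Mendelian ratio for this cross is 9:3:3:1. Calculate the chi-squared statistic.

Total ratio parts = 16. Expected numbers out of 331:
  spiny-fruited bitter: 331 × 9/16 = 186.1875
  spiny-fruited non-bitter: 331 × 3/16 = 62.0625
  smooth-fruited bitter: 331 × 3/16 = 62.0625
  smooth-fruited non-bitter: 331 × 1/16 = 20.6875
χ² = Σ (O − E)² / E
  spiny-fruited bitter: (189 − 186.1875)² / 186.1875 = 0.0425
  spiny-fruited non-bitter: (60 − 62.0625)² / 62.0625 = 0.0685
  smooth-fruited bitter: (62 − 62.0625)² / 62.0625 = 0.0001
  smooth-fruited non-bitter: (20 − 20.6875)² / 20.6875 = 0.0228
χ² = 0.0425 + 0.0685 + 0.0001 + 0.0228 = 0.1339 ≈ 0.134

0.134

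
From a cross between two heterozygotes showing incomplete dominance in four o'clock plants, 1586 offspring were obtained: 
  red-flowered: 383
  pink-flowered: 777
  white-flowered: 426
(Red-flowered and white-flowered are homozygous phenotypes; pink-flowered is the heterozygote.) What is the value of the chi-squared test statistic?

With incomplete dominance, a heterozygote × heterozygote cross gives a 1:2:1 phenotypic ratio.
Total ratio parts = 4. Expected numbers out of 1586:
  red-flowered: 1586 × 1/4 = 396.5
  pink-flowered: 1586 × 2/4 = 793
  white-flowered: 1586 × 1/4 = 396.5
χ² = Σ (O − E)² / E
  red-flowered: (383 − 396.5)² / 396.5 = 0.4596
  pink-flowered: (777 − 793)² / 793 = 0.3228
  white-flowered: (426 − 396.5)² / 396.5 = 2.1948
χ² = 0.4596 + 0.3228 + 2.1948 = 2.9772 ≈ 2.977

2.977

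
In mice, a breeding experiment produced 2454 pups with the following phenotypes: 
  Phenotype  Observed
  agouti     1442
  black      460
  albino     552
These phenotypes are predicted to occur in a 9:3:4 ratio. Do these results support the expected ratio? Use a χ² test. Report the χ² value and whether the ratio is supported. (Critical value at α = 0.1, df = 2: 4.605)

8.916; not consistent

The 9:3:4 ratio has 16 parts, so with N = 2454 the expected counts are:
  agouti: 2454 × 9/16 = 1380.375
  black: 2454 × 3/16 = 460.125
  albino: 2454 × 4/16 = 613.5
χ² = Σ (O − E)² / E
  agouti: (1442 − 1380.375)² / 1380.375 = 2.7512
  black: (460 − 460.125)² / 460.125 = 0.0000
  albino: (552 − 613.5)² / 613.5 = 6.1650
χ² = 2.7512 + 0.0000 + 6.1650 = 8.9162 ≈ 8.916
Degrees of freedom = 3 − 1 = 2; critical value at α = 0.1 is 4.605.
Since 8.916 > 4.605, we reject the null hypothesis — the data do not fit the 9:3:4 ratio.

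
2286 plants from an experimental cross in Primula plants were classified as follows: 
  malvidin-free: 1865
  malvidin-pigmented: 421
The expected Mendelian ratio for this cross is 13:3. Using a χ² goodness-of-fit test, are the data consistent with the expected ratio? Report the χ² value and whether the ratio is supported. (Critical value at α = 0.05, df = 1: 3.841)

The 13:3 ratio has 16 parts, so with N = 2286 the expected counts are:
  malvidin-free: 2286 × 13/16 = 1857.375
  malvidin-pigmented: 2286 × 3/16 = 428.625
χ² = Σ (O − E)² / E
  malvidin-free: (1865 − 1857.375)² / 1857.375 = 0.0313
  malvidin-pigmented: (421 − 428.625)² / 428.625 = 0.1356
χ² = 0.0313 + 0.1356 = 0.1669 ≈ 0.167
Degrees of freedom = 2 − 1 = 1; critical value at α = 0.05 is 3.841.
Since 0.167 < 3.841, we fail to reject the null hypothesis — the data are consistent with the 13:3 ratio.

0.167; consistent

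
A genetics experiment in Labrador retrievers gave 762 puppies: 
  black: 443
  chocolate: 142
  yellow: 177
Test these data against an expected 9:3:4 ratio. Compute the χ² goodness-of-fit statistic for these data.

1.444

The 9:3:4 ratio has 16 parts, so with N = 762 the expected counts are:
  black: 762 × 9/16 = 428.625
  chocolate: 762 × 3/16 = 142.875
  yellow: 762 × 4/16 = 190.5
χ² = Σ (O − E)² / E
  black: (443 − 428.625)² / 428.625 = 0.4821
  chocolate: (142 − 142.875)² / 142.875 = 0.0054
  yellow: (177 − 190.5)² / 190.5 = 0.9567
χ² = 0.4821 + 0.0054 + 0.9567 = 1.4442 ≈ 1.444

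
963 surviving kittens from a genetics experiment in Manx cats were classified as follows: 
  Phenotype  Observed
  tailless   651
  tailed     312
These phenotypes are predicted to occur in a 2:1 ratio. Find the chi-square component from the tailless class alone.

Under the 2:1 hypothesis (Σ ratio = 3, N = 963):
  tailless: 963 × 2/3 = 642
  tailed: 963 × 1/3 = 321
Contribution of tailless: (651 − 642)² / 642 = 0.1262

0.126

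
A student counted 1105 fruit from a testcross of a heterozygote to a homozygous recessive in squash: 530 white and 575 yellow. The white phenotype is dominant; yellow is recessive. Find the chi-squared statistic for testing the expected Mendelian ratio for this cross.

A testcross of a heterozygote (Aa × aa) gives a 1:1 phenotypic ratio.
Under the 1:1 hypothesis (Σ ratio = 2, N = 1105):
  white: 1105 × 1/2 = 552.5
  yellow: 1105 × 1/2 = 552.5
χ² = Σ (O − E)² / E
  white: (530 − 552.5)² / 552.5 = 0.9163
  yellow: (575 − 552.5)² / 552.5 = 0.9163
χ² = 0.9163 + 0.9163 = 1.8326 ≈ 1.833

1.833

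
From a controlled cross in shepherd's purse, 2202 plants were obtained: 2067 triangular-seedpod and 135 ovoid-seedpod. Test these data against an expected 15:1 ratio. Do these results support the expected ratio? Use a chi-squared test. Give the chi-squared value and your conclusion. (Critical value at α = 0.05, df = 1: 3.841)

0.053; consistent

Total ratio parts = 16. Expected numbers out of 2202:
  triangular-seedpod: 2202 × 15/16 = 2064.375
  ovoid-seedpod: 2202 × 1/16 = 137.625
χ² = Σ (O − E)² / E
  triangular-seedpod: (2067 − 2064.375)² / 2064.375 = 0.0033
  ovoid-seedpod: (135 − 137.625)² / 137.625 = 0.0501
χ² = 0.0033 + 0.0501 = 0.0534 ≈ 0.053
Degrees of freedom = 2 − 1 = 1; critical value at α = 0.05 is 3.841.
Since 0.053 < 3.841, we fail to reject the null hypothesis — the data are consistent with the 15:1 ratio.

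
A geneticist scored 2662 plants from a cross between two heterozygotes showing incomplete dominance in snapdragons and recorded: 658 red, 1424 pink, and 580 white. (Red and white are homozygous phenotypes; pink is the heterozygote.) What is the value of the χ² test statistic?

17.567

With incomplete dominance, a heterozygote × heterozygote cross gives a 1:2:1 phenotypic ratio.
Total ratio parts = 4. Expected numbers out of 2662:
  red: 2662 × 1/4 = 665.5
  pink: 2662 × 2/4 = 1331
  white: 2662 × 1/4 = 665.5
χ² = Σ (O − E)² / E
  red: (658 − 665.5)² / 665.5 = 0.0845
  pink: (1424 − 1331)² / 1331 = 6.4981
  white: (580 − 665.5)² / 665.5 = 10.9846
χ² = 0.0845 + 6.4981 + 10.9846 = 17.5672 ≈ 17.567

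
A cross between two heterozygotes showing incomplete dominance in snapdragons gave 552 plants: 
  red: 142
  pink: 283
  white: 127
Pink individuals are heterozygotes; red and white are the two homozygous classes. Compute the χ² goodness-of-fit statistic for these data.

With incomplete dominance, a heterozygote × heterozygote cross gives a 1:2:1 phenotypic ratio.
Total ratio parts = 4. Expected numbers out of 552:
  red: 552 × 1/4 = 138
  pink: 552 × 2/4 = 276
  white: 552 × 1/4 = 138
χ² = Σ (O − E)² / E
  red: (142 − 138)² / 138 = 0.1159
  pink: (283 − 276)² / 276 = 0.1775
  white: (127 − 138)² / 138 = 0.8768
χ² = 0.1159 + 0.1775 + 0.8768 = 1.1702 ≈ 1.170

1.170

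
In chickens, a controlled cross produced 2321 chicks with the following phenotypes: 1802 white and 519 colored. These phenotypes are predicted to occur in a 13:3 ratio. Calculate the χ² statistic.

Total ratio parts = 16. Expected numbers out of 2321:
  white: 2321 × 13/16 = 1885.8125
  colored: 2321 × 3/16 = 435.1875
χ² = Σ (O − E)² / E
  white: (1802 − 1885.8125)² / 1885.8125 = 3.7249
  colored: (519 − 435.1875)² / 435.1875 = 16.1414
χ² = 3.7249 + 16.1414 = 19.8663 ≈ 19.866

19.866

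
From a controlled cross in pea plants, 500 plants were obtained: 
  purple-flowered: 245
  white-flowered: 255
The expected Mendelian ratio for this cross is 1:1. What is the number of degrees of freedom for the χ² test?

A goodness-of-fit test with 2 phenotype classes has df = 2 − 1 = 1.

1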